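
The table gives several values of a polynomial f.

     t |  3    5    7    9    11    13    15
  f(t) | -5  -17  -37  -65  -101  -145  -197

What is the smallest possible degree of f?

2

Forward differences of the values at t = 3, 5, 7, 9, 11, 13, 15:
  f  : -5  -17  -37  -65  -101  -145  -197
  Δ  : -12  -20  -28  -36  -44  -52
  Δ^2: -8  -8  -8  -8  -8
  Δ^3: 0  0  0  0
  Δ^4: 0  0  0
  Δ^5: 0  0
  Δ^6: 0
The second differences are constant (-8) and nonzero, while all higher differences vanish, so the minimal degree is 2.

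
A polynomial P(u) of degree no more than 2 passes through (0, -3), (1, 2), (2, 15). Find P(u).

Using the Lagrange interpolation formula with nodes 0, 1, 2:
  L_0(u) = (u - 1)(u - 2) / 2
  L_1(u) = u(u - 2) / -1
  L_2(u) = u(u - 1) / 2
Then P(u) = -3·L_0(u) + 2·L_1(u) + 15·L_2(u).
Expanding and collecting terms gives P(u) = 4u^2 + u - 3.
Check: P(1) = 2. ✓

P(u) = 4u^2 + u - 3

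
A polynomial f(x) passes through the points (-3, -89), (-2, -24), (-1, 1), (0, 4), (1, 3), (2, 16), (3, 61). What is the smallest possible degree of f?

Forward differences of the values at x = -3, -2, -1, 0, 1, 2, 3:
  f  : -89  -24  1  4  3  16  61
  Δ  : 65  25  3  -1  13  45
  Δ^2: -40  -22  -4  14  32
  Δ^3: 18  18  18  18
  Δ^4: 0  0  0
  Δ^5: 0  0
  Δ^6: 0
The third differences are constant (18) and nonzero, while all higher differences vanish, so the minimal degree is 3.

3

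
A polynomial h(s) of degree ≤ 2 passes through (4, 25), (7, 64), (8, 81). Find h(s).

h(s) = s^2 + 2s + 1

Write h(s) = as^2 + bs + c. Substituting each data point gives a linear system:
  16a + 4b + c = 25
  49a + 7b + c = 64
  64a + 8b + c = 81
Solving the system yields a = 1, b = 2, c = 1.
So h(s) = s^2 + 2s + 1.
Check: h(4) = 25. ✓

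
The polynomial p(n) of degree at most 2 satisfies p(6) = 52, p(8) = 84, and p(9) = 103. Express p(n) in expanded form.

Write p(n) = an^2 + bn + c. Substituting each data point gives a linear system:
  36a + 6b + c = 52
  64a + 8b + c = 84
  81a + 9b + c = 103
Solving the system yields a = 1, b = 2, c = 4.
So p(n) = n^2 + 2n + 4.
Check: p(6) = 52. ✓

p(n) = n^2 + 2n + 4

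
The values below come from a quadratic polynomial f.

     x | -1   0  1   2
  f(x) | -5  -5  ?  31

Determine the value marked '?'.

On equispaced nodes a degree-2 polynomial has vanishing third forward difference, so
  - f(-1) + 3·f(0) - 3·f(1) + f(2) = 0.
Substituting the known values and solving for f(1):
  -3·f(1) = -21
  f(1) = 7.

7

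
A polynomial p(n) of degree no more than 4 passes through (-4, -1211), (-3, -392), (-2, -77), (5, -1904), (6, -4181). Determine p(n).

Write p(n) = an^4 + bn^3 + cn^2 + dn + e. Substituting each data point gives a linear system:
  256a - 64b + 16c - 4d + e = -1211
  81a - 27b + 9c - 3d + e = -392
  16a - 8b + 4c - 2d + e = -77
  625a + 125b + 25c + 5d + e = -1904
  1296a + 216b + 36c + 6d + e = -4181
Solving the system yields a = -4, b = 4, c = 4, d = -1, e = 1.
So p(n) = -4n⁴ + 4n³ + 4n² - n + 1.
Check: p(5) = -1904. ✓

p(n) = -4n^4 + 4n^3 + 4n^2 - n + 1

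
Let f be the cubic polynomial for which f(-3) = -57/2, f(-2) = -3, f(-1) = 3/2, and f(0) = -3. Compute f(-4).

-87

Using the Lagrange interpolation formula with nodes -3, -2, -1, 0:
  L_0(t) = (t + 2)(t + 1)t / -6
  L_1(t) = (t + 3)(t + 1)t / 2
  L_2(t) = (t + 3)(t + 2)t / -2
  L_3(t) = (t + 3)(t + 2)(t + 1) / 6
Then f(t) = -57/2·L_0(t) - 3·L_1(t) + 3/2·L_2(t) - 3·L_3(t).
Expanding and collecting terms gives f(t) = 2t^3 + (3/2)t^2 - 5t - 3.
Evaluating at t = -4: f(-4) = -87.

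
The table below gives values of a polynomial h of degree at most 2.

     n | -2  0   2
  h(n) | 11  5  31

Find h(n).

Write h(n) = an^2 + bn + c. Substituting each data point gives a linear system:
  4a - 2b + c = 11
  c = 5
  4a + 2b + c = 31
Solving the system yields a = 4, b = 5, c = 5.
So h(n) = 4n^2 + 5n + 5.
Check: h(2) = 31. ✓

h(n) = 4n^2 + 5n + 5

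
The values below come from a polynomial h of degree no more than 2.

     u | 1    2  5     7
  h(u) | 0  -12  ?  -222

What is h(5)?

-108

The 3 known points determine the degree-2 polynomial uniquely.
Write h(u) = au^2 + bu + c. Substituting each data point gives a linear system:
  a + b + c = 0
  4a + 2b + c = -12
  49a + 7b + c = -222
Solving the system yields a = -5, b = 3, c = 2.
So h(u) = -5u^2 + 3u + 2.
Then h(5) = -108.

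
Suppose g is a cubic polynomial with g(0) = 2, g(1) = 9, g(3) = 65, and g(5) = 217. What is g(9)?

Write g(x) = ax^3 + bx^2 + cx + d. Substituting each data point gives a linear system:
  d = 2
  a + b + c + d = 9
  27a + 9b + 3c + d = 65
  125a + 25b + 5c + d = 217
Solving the system yields a = 1, b = 3, c = 3, d = 2.
So g(x) = x^3 + 3x^2 + 3x + 2.
Then g(9) = 1001.

1001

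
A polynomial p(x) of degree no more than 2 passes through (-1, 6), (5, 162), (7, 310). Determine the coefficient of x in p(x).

2

Write p(x) = ax^2 + bx + c. Substituting each data point gives a linear system:
  a - b + c = 6
  25a + 5b + c = 162
  49a + 7b + c = 310
Solving the system yields a = 6, b = 2, c = 2.
So p(x) = 6x² + 2x + 2.
The coefficient of x is 2.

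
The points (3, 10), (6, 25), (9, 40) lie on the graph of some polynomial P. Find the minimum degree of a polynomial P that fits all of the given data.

1

Forward differences of the values at t = 3, 6, 9:
  P  : 10  25  40
  Δ  : 15  15
  Δ^2: 0
The first differences are constant (15) and nonzero, while all higher differences vanish, so the minimal degree is 1.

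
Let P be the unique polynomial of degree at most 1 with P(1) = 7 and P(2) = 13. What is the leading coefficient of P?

6

Write P(s) = as + b. Substituting each data point gives a linear system:
  a + b = 7
  2a + b = 13
Solving the system yields a = 6, b = 1.
So P(s) = 6s + 1.
The leading coefficient is 6.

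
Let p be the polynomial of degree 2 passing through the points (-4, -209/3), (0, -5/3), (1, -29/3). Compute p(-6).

Write p(x) = ax^2 + bx + c. Substituting each data point gives a linear system:
  16a - 4b + c = -209/3
  c = -5/3
  a + b + c = -29/3
Solving the system yields a = -5, b = -3, c = -5/3.
So p(x) = -5x² - 3x - 5/3.
Then p(-6) = -491/3.

-491/3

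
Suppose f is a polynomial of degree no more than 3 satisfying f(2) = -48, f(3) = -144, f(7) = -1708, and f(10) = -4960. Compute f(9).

-3618

Using the Lagrange interpolation formula with nodes 2, 3, 7, 10:
  L_0(u) = (u - 3)(u - 7)(u - 10) / -40
  L_1(u) = (u - 2)(u - 7)(u - 10) / 28
  L_2(u) = (u - 2)(u - 3)(u - 10) / -60
  L_3(u) = (u - 2)(u - 3)(u - 7) / 168
Then f(u) = -48·L_0(u) - 144·L_1(u) - 1708·L_2(u) - 4960·L_3(u).
Expanding and collecting terms gives f(u) = -5u^3 + u^2 - 6u.
Evaluating at u = 9: f(9) = -3618.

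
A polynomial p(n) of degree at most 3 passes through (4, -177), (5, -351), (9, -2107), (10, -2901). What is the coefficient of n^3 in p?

Write p(n) = an^3 + bn^2 + cn + d. Substituting each data point gives a linear system:
  64a + 16b + 4c + d = -177
  125a + 25b + 5c + d = -351
  729a + 81b + 9c + d = -2107
  1000a + 100b + 10c + d = -2901
Solving the system yields a = -3, b = 1, c = 0, d = -1.
So p(n) = -3n^3 + n^2 - 1.
The leading coefficient is -3.

-3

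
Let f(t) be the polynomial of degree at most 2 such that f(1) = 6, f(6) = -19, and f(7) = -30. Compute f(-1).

2

Using the Lagrange interpolation formula with nodes 1, 6, 7:
  L_0(t) = (t - 6)(t - 7) / 30
  L_1(t) = (t - 1)(t - 7) / -5
  L_2(t) = (t - 1)(t - 6) / 6
Then f(t) = 6·L_0(t) - 19·L_1(t) - 30·L_2(t).
Expanding and collecting terms gives f(t) = -t^2 + 2t + 5.
Evaluating at t = -1: f(-1) = 2.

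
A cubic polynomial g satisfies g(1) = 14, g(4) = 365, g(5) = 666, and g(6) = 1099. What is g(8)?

Write g(s) = as^3 + bs^2 + cs + d. Substituting each data point gives a linear system:
  a + b + c + d = 14
  64a + 16b + 4c + d = 365
  125a + 25b + 5c + d = 666
  216a + 36b + 6c + d = 1099
Solving the system yields a = 4, b = 6, c = 3, d = 1.
So g(s) = 4s^3 + 6s^2 + 3s + 1.
Then g(8) = 2457.

2457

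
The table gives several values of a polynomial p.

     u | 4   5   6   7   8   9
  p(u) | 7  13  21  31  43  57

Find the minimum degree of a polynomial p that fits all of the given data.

2

Forward differences of the values at u = 4, 5, 6, 7, 8, 9:
  p  : 7  13  21  31  43  57
  Δ  : 6  8  10  12  14
  Δ^2: 2  2  2  2
  Δ^3: 0  0  0
  Δ^4: 0  0
  Δ^5: 0
The second differences are constant (2) and nonzero, while all higher differences vanish, so the minimal degree is 2.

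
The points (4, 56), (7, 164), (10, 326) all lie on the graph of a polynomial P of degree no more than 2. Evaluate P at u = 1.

Using the Lagrange interpolation formula with nodes 4, 7, 10:
  L_0(u) = (u - 7)(u - 10) / 18
  L_1(u) = (u - 4)(u - 10) / -9
  L_2(u) = (u - 4)(u - 7) / 18
Then P(u) = 56·L_0(u) + 164·L_1(u) + 326·L_2(u).
Expanding and collecting terms gives P(u) = 3u^2 + 3u - 4.
Evaluating at u = 1: P(1) = 2.

2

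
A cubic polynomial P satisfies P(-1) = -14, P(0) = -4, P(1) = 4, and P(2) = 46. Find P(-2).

-62

Forward differences of the values at n = -1, 0, 1, 2:
  P  : -14  -4  4  46
  Δ  : 10  8  42
  Δ^2: -2  34
  Δ^3: 36
The third differences are constant, confirming degree 3.
Interpolating (Newton forward form) and evaluating at n = -2 gives P(-2) = -62.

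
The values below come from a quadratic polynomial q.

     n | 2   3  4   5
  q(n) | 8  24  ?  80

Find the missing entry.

48

The 3 known points determine the degree-2 polynomial uniquely.
Write q(n) = an^2 + bn + c. Substituting each data point gives a linear system:
  4a + 2b + c = 8
  9a + 3b + c = 24
  25a + 5b + c = 80
Solving the system yields a = 4, b = -4, c = 0.
So q(n) = 4n^2 - 4n.
Then q(4) = 48.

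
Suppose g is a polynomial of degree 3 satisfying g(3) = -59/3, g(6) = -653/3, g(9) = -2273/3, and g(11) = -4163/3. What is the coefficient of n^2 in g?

Write g(n) = an^3 + bn^2 + cn + d. Substituting each data point gives a linear system:
  27a + 9b + 3c + d = -59/3
  216a + 36b + 6c + d = -653/3
  729a + 81b + 9c + d = -2273/3
  1331a + 121b + 11c + d = -4163/3
Solving the system yields a = -1, b = -1, c = 6, d = -5/3.
So g(n) = -n³ - n² + 6n - 5/3.
The coefficient of n^2 is -1.

-1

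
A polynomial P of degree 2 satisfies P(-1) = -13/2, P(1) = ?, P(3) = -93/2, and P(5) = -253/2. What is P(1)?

-13/2

On equispaced nodes a degree-2 polynomial has vanishing third forward difference, so
  - P(-1) + 3·P(1) - 3·P(3) + P(5) = 0.
Substituting the known values and solving for P(1):
  3·P(1) = -39/2
  P(1) = -13/2.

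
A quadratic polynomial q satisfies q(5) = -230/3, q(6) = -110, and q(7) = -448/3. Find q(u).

q(u) = -3u^2 - (1/3)u

Using the Lagrange interpolation formula with nodes 5, 6, 7:
  L_0(u) = (u - 6)(u - 7) / 2
  L_1(u) = (u - 5)(u - 7) / -1
  L_2(u) = (u - 5)(u - 6) / 2
Then q(u) = -230/3·L_0(u) - 110·L_1(u) - 448/3·L_2(u).
Expanding and collecting terms gives q(u) = -3u² - (1/3)u.
Check: q(6) = -110. ✓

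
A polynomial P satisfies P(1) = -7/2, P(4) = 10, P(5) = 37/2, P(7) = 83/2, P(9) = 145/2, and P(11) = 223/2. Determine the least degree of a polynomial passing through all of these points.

Divided differences on the nodes 1, 4, 5, 7, 9, 11:
  order 0: -7/2  10  37/2  83/2  145/2  223/2
  order 1: 9/2  17/2  23/2  31/2  39/2
  order 2: 1  1  1  1
  order 3: 0  0  0
  order 4: 0  0
  order 5: 0
The order-2 divided differences are all 1 (nonzero) and every higher order vanishes, so the data lies on a polynomial of degree exactly 2.

2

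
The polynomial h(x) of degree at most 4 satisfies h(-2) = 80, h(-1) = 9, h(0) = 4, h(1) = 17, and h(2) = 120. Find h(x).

Using the Lagrange interpolation formula with nodes -2, -1, 0, 1, 2:
  L_0(x) = (x + 1)x(x - 1)(x - 2) / 24
  L_1(x) = (x + 2)x(x - 1)(x - 2) / -6
  L_2(x) = (x + 2)(x + 1)(x - 1)(x - 2) / 4
  L_3(x) = (x + 2)(x + 1)x(x - 2) / -6
  L_4(x) = (x + 2)(x + 1)x(x - 1) / 24
Then h(x) = 80·L_0(x) + 9·L_1(x) + 4·L_2(x) + 17·L_3(x) + 120·L_4(x).
Expanding and collecting terms gives h(x) = 5x^4 + 2x^3 + 4x^2 + 2x + 4.
Check: h(1) = 17. ✓

h(x) = 5x^4 + 2x^3 + 4x^2 + 2x + 4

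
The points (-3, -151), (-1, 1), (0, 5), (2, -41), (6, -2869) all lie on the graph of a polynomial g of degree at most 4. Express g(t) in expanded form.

g(t) = -2t^4 - t^3 - 2t^2 + t + 5

Write g(t) = at^4 + bt^3 + ct^2 + dt + e. Substituting each data point gives a linear system:
  81a - 27b + 9c - 3d + e = -151
  a - b + c - d + e = 1
  e = 5
  16a + 8b + 4c + 2d + e = -41
  1296a + 216b + 36c + 6d + e = -2869
Solving the system yields a = -2, b = -1, c = -2, d = 1, e = 5.
So g(t) = -2t^4 - t^3 - 2t^2 + t + 5.
Check: g(0) = 5. ✓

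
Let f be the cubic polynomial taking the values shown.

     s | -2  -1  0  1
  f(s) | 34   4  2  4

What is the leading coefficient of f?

-4

Write f(s) = as^3 + bs^2 + cs + d. Substituting each data point gives a linear system:
  -8a + 4b - 2c + d = 34
  -a + b - c + d = 4
  d = 2
  a + b + c + d = 4
Solving the system yields a = -4, b = 2, c = 4, d = 2.
So f(s) = -4s³ + 2s² + 4s + 2.
The leading coefficient is -4.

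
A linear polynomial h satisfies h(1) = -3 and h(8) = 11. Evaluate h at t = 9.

13

Using the Lagrange interpolation formula with nodes 1, 8:
  L_0(t) = (t - 8) / -7
  L_1(t) = (t - 1) / 7
Then h(t) = -3·L_0(t) + 11·L_1(t).
Expanding and collecting terms gives h(t) = 2t - 5.
Evaluating at t = 9: h(9) = 13.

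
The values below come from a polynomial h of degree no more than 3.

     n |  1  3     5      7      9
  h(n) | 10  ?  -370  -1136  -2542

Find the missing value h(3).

The 4 known points determine the degree-3 polynomial uniquely.
Write h(n) = an^3 + bn^2 + cn + d. Substituting each data point gives a linear system:
  a + b + c + d = 10
  125a + 25b + 5c + d = -370
  343a + 49b + 7c + d = -1136
  729a + 81b + 9c + d = -2542
Solving the system yields a = -4, b = 4, c = 5, d = 5.
So h(n) = -4n³ + 4n² + 5n + 5.
Then h(3) = -52.

-52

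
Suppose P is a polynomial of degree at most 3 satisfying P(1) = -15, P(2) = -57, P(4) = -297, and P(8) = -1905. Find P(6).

Write P(n) = an^3 + bn^2 + cn + d. Substituting each data point gives a linear system:
  a + b + c + d = -15
  8a + 4b + 2c + d = -57
  64a + 16b + 4c + d = -297
  512a + 64b + 8c + d = -1905
Solving the system yields a = -3, b = -5, c = -6, d = -1.
So P(n) = -3n^3 - 5n^2 - 6n - 1.
Then P(6) = -865.

-865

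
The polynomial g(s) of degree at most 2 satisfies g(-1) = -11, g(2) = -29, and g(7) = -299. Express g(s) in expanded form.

g(s) = -6s^2 - 5

Write g(s) = as^2 + bs + c. Substituting each data point gives a linear system:
  a - b + c = -11
  4a + 2b + c = -29
  49a + 7b + c = -299
Solving the system yields a = -6, b = 0, c = -5.
So g(s) = -6s^2 - 5.
Check: g(-1) = -11. ✓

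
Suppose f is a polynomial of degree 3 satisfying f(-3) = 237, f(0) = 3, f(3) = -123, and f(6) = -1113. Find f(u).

f(u) = -6u^3 + 6u^2 - 6u + 3

Write f(u) = au^3 + bu^2 + cu + d. Substituting each data point gives a linear system:
  -27a + 9b - 3c + d = 237
  d = 3
  27a + 9b + 3c + d = -123
  216a + 36b + 6c + d = -1113
Solving the system yields a = -6, b = 6, c = -6, d = 3.
So f(u) = -6u^3 + 6u^2 - 6u + 3.
Check: f(-3) = 237. ✓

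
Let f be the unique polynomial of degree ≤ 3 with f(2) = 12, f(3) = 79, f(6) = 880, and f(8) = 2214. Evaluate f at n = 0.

Write f(n) = an^3 + bn^2 + cn + d. Substituting each data point gives a linear system:
  8a + 4b + 2c + d = 12
  27a + 9b + 3c + d = 79
  216a + 36b + 6c + d = 880
  512a + 64b + 8c + d = 2214
Solving the system yields a = 5, b = -5, c = -3, d = -2.
So f(n) = 5n^3 - 5n^2 - 3n - 2.
Then f(0) = -2.

-2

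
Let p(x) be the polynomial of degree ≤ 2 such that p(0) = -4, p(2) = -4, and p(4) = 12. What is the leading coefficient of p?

2

Write p(x) = ax^2 + bx + c. Substituting each data point gives a linear system:
  c = -4
  4a + 2b + c = -4
  16a + 4b + c = 12
Solving the system yields a = 2, b = -4, c = -4.
So p(x) = 2x² - 4x - 4.
The leading coefficient is 2.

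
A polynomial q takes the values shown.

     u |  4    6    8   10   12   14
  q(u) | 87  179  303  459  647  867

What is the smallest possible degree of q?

Forward differences of the values at u = 4, 6, 8, 10, 12, 14:
  q  : 87  179  303  459  647  867
  Δ  : 92  124  156  188  220
  Δ^2: 32  32  32  32
  Δ^3: 0  0  0
  Δ^4: 0  0
  Δ^5: 0
The second differences are constant (32) and nonzero, while all higher differences vanish, so the minimal degree is 2.

2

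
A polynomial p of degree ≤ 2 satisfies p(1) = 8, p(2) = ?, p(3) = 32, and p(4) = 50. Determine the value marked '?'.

18

The 3 known points determine the degree-2 polynomial uniquely.
Write p(u) = au^2 + bu + c. Substituting each data point gives a linear system:
  a + b + c = 8
  9a + 3b + c = 32
  16a + 4b + c = 50
Solving the system yields a = 2, b = 4, c = 2.
So p(u) = 2u^2 + 4u + 2.
Then p(2) = 18.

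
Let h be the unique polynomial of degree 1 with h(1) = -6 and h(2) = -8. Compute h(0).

Write h(x) = ax + b. Substituting each data point gives a linear system:
  a + b = -6
  2a + b = -8
Solving the system yields a = -2, b = -4.
So h(x) = -2x - 4.
Then h(0) = -4.

-4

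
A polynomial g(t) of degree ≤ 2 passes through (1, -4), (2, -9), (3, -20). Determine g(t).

Write g(t) = at^2 + bt + c. Substituting each data point gives a linear system:
  a + b + c = -4
  4a + 2b + c = -9
  9a + 3b + c = -20
Solving the system yields a = -3, b = 4, c = -5.
So g(t) = -3t² + 4t - 5.
Check: g(3) = -20. ✓

g(t) = -3t^2 + 4t - 5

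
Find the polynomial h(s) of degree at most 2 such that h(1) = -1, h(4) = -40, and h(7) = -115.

h(s) = -2s^2 - 3s + 4

Using the Lagrange interpolation formula with nodes 1, 4, 7:
  L_0(s) = (s - 4)(s - 7) / 18
  L_1(s) = (s - 1)(s - 7) / -9
  L_2(s) = (s - 1)(s - 4) / 18
Then h(s) = -1·L_0(s) - 40·L_1(s) - 115·L_2(s).
Expanding and collecting terms gives h(s) = -2s^2 - 3s + 4.
Check: h(4) = -40. ✓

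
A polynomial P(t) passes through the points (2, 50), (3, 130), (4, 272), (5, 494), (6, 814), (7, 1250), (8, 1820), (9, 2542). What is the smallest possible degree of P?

Forward differences of the values at t = 2, 3, 4, 5, 6, 7, 8, 9:
  P  : 50  130  272  494  814  1250  1820  2542
  Δ  : 80  142  222  320  436  570  722
  Δ^2: 62  80  98  116  134  152
  Δ^3: 18  18  18  18  18
  Δ^4: 0  0  0  0
  Δ^5: 0  0  0
  Δ^6: 0  0
  Δ^7: 0
The third differences are constant (18) and nonzero, while all higher differences vanish, so the minimal degree is 3.

3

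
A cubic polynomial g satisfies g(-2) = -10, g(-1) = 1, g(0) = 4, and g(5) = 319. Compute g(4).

176

Using the Lagrange interpolation formula with nodes -2, -1, 0, 5:
  L_0(s) = (s + 1)s(s - 5) / -14
  L_1(s) = (s + 2)s(s - 5) / 6
  L_2(s) = (s + 2)(s + 1)(s - 5) / -10
  L_3(s) = (s + 2)(s + 1)s / 210
Then g(s) = -10·L_0(s) + 1·L_1(s) + 4·L_2(s) + 319·L_3(s).
Expanding and collecting terms gives g(s) = 2s³ + 2s² + 3s + 4.
Evaluating at s = 4: g(4) = 176.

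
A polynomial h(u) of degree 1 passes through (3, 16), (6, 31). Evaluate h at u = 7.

Using the Lagrange interpolation formula with nodes 3, 6:
  L_0(u) = (u - 6) / -3
  L_1(u) = (u - 3) / 3
Then h(u) = 16·L_0(u) + 31·L_1(u).
Expanding and collecting terms gives h(u) = 5u + 1.
Evaluating at u = 7: h(7) = 36.

36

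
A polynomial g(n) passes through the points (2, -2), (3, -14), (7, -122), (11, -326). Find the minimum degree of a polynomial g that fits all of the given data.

Divided differences on the nodes 2, 3, 7, 11:
  order 0: -2  -14  -122  -326
  order 1: -12  -27  -51
  order 2: -3  -3
  order 3: 0
The order-2 divided differences are all -3 (nonzero) and every higher order vanishes, so the data lies on a polynomial of degree exactly 2.

2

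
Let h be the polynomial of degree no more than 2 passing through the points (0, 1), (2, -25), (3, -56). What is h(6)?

Using the Lagrange interpolation formula with nodes 0, 2, 3:
  L_0(u) = (u - 2)(u - 3) / 6
  L_1(u) = u(u - 3) / -2
  L_2(u) = u(u - 2) / 3
Then h(u) = 1·L_0(u) - 25·L_1(u) - 56·L_2(u).
Expanding and collecting terms gives h(u) = -6u^2 - u + 1.
Evaluating at u = 6: h(6) = -221.

-221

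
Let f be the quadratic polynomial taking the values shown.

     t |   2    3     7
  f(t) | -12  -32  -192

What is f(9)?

-320

Using the Lagrange interpolation formula with nodes 2, 3, 7:
  L_0(t) = (t - 3)(t - 7) / 5
  L_1(t) = (t - 2)(t - 7) / -4
  L_2(t) = (t - 2)(t - 3) / 20
Then f(t) = -12·L_0(t) - 32·L_1(t) - 192·L_2(t).
Expanding and collecting terms gives f(t) = -4t^2 + 4.
Evaluating at t = 9: f(9) = -320.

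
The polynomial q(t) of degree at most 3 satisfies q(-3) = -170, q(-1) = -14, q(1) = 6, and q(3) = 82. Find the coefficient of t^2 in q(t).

Write q(t) = at^3 + bt^2 + ct + d. Substituting each data point gives a linear system:
  -27a + 9b - 3c + d = -170
  -a + b - c + d = -14
  a + b + c + d = 6
  27a + 9b + 3c + d = 82
Solving the system yields a = 4, b = -5, c = 6, d = 1.
So q(t) = 4t^3 - 5t^2 + 6t + 1.
The coefficient of t^2 is -5.

-5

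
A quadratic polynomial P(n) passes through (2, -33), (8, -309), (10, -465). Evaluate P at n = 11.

-555

Using the Lagrange interpolation formula with nodes 2, 8, 10:
  L_0(n) = (n - 8)(n - 10) / 48
  L_1(n) = (n - 2)(n - 10) / -12
  L_2(n) = (n - 2)(n - 8) / 16
Then P(n) = -33·L_0(n) - 309·L_1(n) - 465·L_2(n).
Expanding and collecting terms gives P(n) = -4n^2 - 6n - 5.
Evaluating at n = 11: P(11) = -555.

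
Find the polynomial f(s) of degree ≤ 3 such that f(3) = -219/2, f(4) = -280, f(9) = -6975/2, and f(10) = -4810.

f(s) = -5s^3 + (3/2)s^2 + 4s

Using the Lagrange interpolation formula with nodes 3, 4, 9, 10:
  L_0(s) = (s - 4)(s - 9)(s - 10) / -42
  L_1(s) = (s - 3)(s - 9)(s - 10) / 30
  L_2(s) = (s - 3)(s - 4)(s - 10) / -30
  L_3(s) = (s - 3)(s - 4)(s - 9) / 42
Then f(s) = -219/2·L_0(s) - 280·L_1(s) - 6975/2·L_2(s) - 4810·L_3(s).
Expanding and collecting terms gives f(s) = -5s^3 + (3/2)s^2 + 4s.
Check: f(4) = -280. ✓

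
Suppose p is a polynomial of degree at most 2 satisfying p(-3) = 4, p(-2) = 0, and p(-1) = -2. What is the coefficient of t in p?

Write p(t) = at^2 + bt + c. Substituting each data point gives a linear system:
  9a - 3b + c = 4
  4a - 2b + c = 0
  a - b + c = -2
Solving the system yields a = 1, b = 1, c = -2.
So p(t) = t^2 + t - 2.
The coefficient of t is 1.

1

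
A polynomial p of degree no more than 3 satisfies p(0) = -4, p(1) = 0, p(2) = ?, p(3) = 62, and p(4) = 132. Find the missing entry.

The 4 known points determine the degree-3 polynomial uniquely.
Write p(u) = au^3 + bu^2 + cu + d. Substituting each data point gives a linear system:
  d = -4
  a + b + c + d = 0
  27a + 9b + 3c + d = 62
  64a + 16b + 4c + d = 132
Solving the system yields a = 1, b = 5, c = -2, d = -4.
So p(u) = u³ + 5u² - 2u - 4.
Then p(2) = 20.

20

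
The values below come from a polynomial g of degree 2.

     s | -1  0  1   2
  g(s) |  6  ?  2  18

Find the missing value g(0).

-2

The 3 known points determine the degree-2 polynomial uniquely.
Write g(s) = as^2 + bs + c. Substituting each data point gives a linear system:
  a - b + c = 6
  a + b + c = 2
  4a + 2b + c = 18
Solving the system yields a = 6, b = -2, c = -2.
So g(s) = 6s^2 - 2s - 2.
Then g(0) = -2.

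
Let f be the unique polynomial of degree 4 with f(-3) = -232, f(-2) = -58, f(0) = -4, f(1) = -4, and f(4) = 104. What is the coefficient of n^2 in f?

Write f(n) = an^4 + bn^3 + cn^2 + dn + e. Substituting each data point gives a linear system:
  81a - 27b + 9c - 3d + e = -232
  16a - 8b + 4c - 2d + e = -58
  e = -4
  a + b + c + d + e = -4
  256a + 64b + 16c + 4d + e = 104
Solving the system yields a = -1, b = 6, c = 0, d = -5, e = -4.
So f(n) = -n⁴ + 6n³ - 5n - 4.
The coefficient of n^2 is 0.

0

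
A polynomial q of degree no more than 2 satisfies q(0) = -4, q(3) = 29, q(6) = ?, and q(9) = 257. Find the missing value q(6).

116

The 3 known points determine the degree-2 polynomial uniquely.
Write q(n) = an^2 + bn + c. Substituting each data point gives a linear system:
  c = -4
  9a + 3b + c = 29
  81a + 9b + c = 257
Solving the system yields a = 3, b = 2, c = -4.
So q(n) = 3n² + 2n - 4.
Then q(6) = 116.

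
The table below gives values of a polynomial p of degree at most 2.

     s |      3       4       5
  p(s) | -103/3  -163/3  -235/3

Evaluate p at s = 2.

Write p(s) = as^2 + bs + c. Substituting each data point gives a linear system:
  9a + 3b + c = -103/3
  16a + 4b + c = -163/3
  25a + 5b + c = -235/3
Solving the system yields a = -2, b = -6, c = 5/3.
So p(s) = -2s² - 6s + 5/3.
Then p(2) = -55/3.

-55/3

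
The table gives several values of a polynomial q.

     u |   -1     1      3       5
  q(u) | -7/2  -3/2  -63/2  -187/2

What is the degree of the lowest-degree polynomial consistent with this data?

2

Divided differences on the nodes -1, 1, 3, 5:
  order 0: -7/2  -3/2  -63/2  -187/2
  order 1: 1  -15  -31
  order 2: -4  -4
  order 3: 0
The order-2 divided differences are all -4 (nonzero) and every higher order vanishes, so the data lies on a polynomial of degree exactly 2.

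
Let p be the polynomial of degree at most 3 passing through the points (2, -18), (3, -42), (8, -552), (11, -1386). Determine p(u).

p(u) = -u^3 - 5u

Write p(u) = au^3 + bu^2 + cu + d. Substituting each data point gives a linear system:
  8a + 4b + 2c + d = -18
  27a + 9b + 3c + d = -42
  512a + 64b + 8c + d = -552
  1331a + 121b + 11c + d = -1386
Solving the system yields a = -1, b = 0, c = -5, d = 0.
So p(u) = -u^3 - 5u.
Check: p(2) = -18. ✓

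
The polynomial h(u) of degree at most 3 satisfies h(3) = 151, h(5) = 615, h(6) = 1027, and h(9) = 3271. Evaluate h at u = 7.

1591

Using the Lagrange interpolation formula with nodes 3, 5, 6, 9:
  L_0(u) = (u - 5)(u - 6)(u - 9) / -36
  L_1(u) = (u - 3)(u - 6)(u - 9) / 8
  L_2(u) = (u - 3)(u - 5)(u - 9) / -9
  L_3(u) = (u - 3)(u - 5)(u - 6) / 72
Then h(u) = 151·L_0(u) + 615·L_1(u) + 1027·L_2(u) + 3271·L_3(u).
Expanding and collecting terms gives h(u) = 4u^3 + 4u^2 + 4u - 5.
Evaluating at u = 7: h(7) = 1591.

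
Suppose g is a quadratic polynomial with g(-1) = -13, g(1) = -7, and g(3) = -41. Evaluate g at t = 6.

-167

Write g(t) = at^2 + bt + c. Substituting each data point gives a linear system:
  a - b + c = -13
  a + b + c = -7
  9a + 3b + c = -41
Solving the system yields a = -5, b = 3, c = -5.
So g(t) = -5t^2 + 3t - 5.
Then g(6) = -167.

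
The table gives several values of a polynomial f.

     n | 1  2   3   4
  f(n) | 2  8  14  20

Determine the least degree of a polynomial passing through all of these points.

Forward differences of the values at n = 1, 2, 3, 4:
  f  : 2  8  14  20
  Δ  : 6  6  6
  Δ^2: 0  0
  Δ^3: 0
The first differences are constant (6) and nonzero, while all higher differences vanish, so the minimal degree is 1.

1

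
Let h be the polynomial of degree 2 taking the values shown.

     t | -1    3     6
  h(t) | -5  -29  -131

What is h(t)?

h(t) = -4t^2 + 2t + 1

Using the Lagrange interpolation formula with nodes -1, 3, 6:
  L_0(t) = (t - 3)(t - 6) / 28
  L_1(t) = (t + 1)(t - 6) / -12
  L_2(t) = (t + 1)(t - 3) / 21
Then h(t) = -5·L_0(t) - 29·L_1(t) - 131·L_2(t).
Expanding and collecting terms gives h(t) = -4t^2 + 2t + 1.
Check: h(3) = -29. ✓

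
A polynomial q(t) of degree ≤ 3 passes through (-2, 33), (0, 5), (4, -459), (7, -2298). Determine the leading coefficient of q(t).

Write q(t) = at^3 + bt^2 + ct + d. Substituting each data point gives a linear system:
  -8a + 4b - 2c + d = 33
  d = 5
  64a + 16b + 4c + d = -459
  343a + 49b + 7c + d = -2298
Solving the system yields a = -6, b = -5, c = 0, d = 5.
So q(t) = -6t^3 - 5t^2 + 5.
The leading coefficient is -6.

-6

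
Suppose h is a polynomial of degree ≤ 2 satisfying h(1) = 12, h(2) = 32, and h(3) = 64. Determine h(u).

Using the Lagrange interpolation formula with nodes 1, 2, 3:
  L_0(u) = (u - 2)(u - 3) / 2
  L_1(u) = (u - 1)(u - 3) / -1
  L_2(u) = (u - 1)(u - 2) / 2
Then h(u) = 12·L_0(u) + 32·L_1(u) + 64·L_2(u).
Expanding and collecting terms gives h(u) = 6u^2 + 2u + 4.
Check: h(1) = 12. ✓

h(u) = 6u^2 + 2u + 4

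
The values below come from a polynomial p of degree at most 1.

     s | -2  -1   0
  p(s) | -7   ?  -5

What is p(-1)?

The 2 known points determine the degree-1 polynomial uniquely.
Write p(s) = as + b. Substituting each data point gives a linear system:
  -2a + b = -7
  b = -5
Solving the system yields a = 1, b = -5.
So p(s) = s - 5.
Then p(-1) = -6.

-6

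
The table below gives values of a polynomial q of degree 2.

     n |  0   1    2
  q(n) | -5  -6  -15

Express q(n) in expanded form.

Write q(n) = an^2 + bn + c. Substituting each data point gives a linear system:
  c = -5
  a + b + c = -6
  4a + 2b + c = -15
Solving the system yields a = -4, b = 3, c = -5.
So q(n) = -4n^2 + 3n - 5.
Check: q(0) = -5. ✓

q(n) = -4n^2 + 3n - 5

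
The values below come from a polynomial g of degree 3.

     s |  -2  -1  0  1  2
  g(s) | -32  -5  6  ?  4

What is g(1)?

On equispaced nodes a degree-3 polynomial has vanishing fourth forward difference, so
  g(-2) - 4·g(-1) + 6·g(0) - 4·g(1) + g(2) = 0.
Substituting the known values and solving for g(1):
  -4·g(1) = -28
  g(1) = 7.

7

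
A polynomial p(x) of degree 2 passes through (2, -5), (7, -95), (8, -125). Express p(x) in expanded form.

p(x) = -2x^2 + 3

Write p(x) = ax^2 + bx + c. Substituting each data point gives a linear system:
  4a + 2b + c = -5
  49a + 7b + c = -95
  64a + 8b + c = -125
Solving the system yields a = -2, b = 0, c = 3.
So p(x) = -2x² + 3.
Check: p(7) = -95. ✓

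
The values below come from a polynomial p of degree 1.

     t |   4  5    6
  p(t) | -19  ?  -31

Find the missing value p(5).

On equispaced nodes a degree-1 polynomial has vanishing second forward difference, so
  p(4) - 2·p(5) + p(6) = 0.
Substituting the known values and solving for p(5):
  -2·p(5) = 50
  p(5) = -25.

-25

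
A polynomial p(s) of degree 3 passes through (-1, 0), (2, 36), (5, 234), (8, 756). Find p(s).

Using the Lagrange interpolation formula with nodes -1, 2, 5, 8:
  L_0(s) = (s - 2)(s - 5)(s - 8) / -162
  L_1(s) = (s + 1)(s - 5)(s - 8) / 54
  L_2(s) = (s + 1)(s - 2)(s - 8) / -54
  L_3(s) = (s + 1)(s - 2)(s - 5) / 162
Then p(s) = 0·L_0(s) + 36·L_1(s) + 234·L_2(s) + 756·L_3(s).
Expanding and collecting terms gives p(s) = s^3 + 3s^2 + 6s + 4.
Check: p(5) = 234. ✓

p(s) = s^3 + 3s^2 + 6s + 4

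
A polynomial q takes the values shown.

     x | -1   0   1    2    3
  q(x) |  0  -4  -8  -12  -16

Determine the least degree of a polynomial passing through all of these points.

1

Forward differences of the values at x = -1, 0, 1, 2, 3:
  q  : 0  -4  -8  -12  -16
  Δ  : -4  -4  -4  -4
  Δ^2: 0  0  0
  Δ^3: 0  0
  Δ^4: 0
The first differences are constant (-4) and nonzero, while all higher differences vanish, so the minimal degree is 1.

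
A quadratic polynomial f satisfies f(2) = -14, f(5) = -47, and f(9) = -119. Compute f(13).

Write f(s) = as^2 + bs + c. Substituting each data point gives a linear system:
  4a + 2b + c = -14
  25a + 5b + c = -47
  81a + 9b + c = -119
Solving the system yields a = -1, b = -4, c = -2.
So f(s) = -s² - 4s - 2.
Then f(13) = -223.

-223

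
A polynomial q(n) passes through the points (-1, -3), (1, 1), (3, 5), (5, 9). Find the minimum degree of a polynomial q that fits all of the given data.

Forward differences of the values at n = -1, 1, 3, 5:
  q  : -3  1  5  9
  Δ  : 4  4  4
  Δ^2: 0  0
  Δ^3: 0
The first differences are constant (4) and nonzero, while all higher differences vanish, so the minimal degree is 1.

1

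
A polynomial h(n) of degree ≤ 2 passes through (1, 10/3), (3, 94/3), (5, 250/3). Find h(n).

Using the Lagrange interpolation formula with nodes 1, 3, 5:
  L_0(n) = (n - 3)(n - 5) / 8
  L_1(n) = (n - 1)(n - 5) / -4
  L_2(n) = (n - 1)(n - 3) / 8
Then h(n) = 10/3·L_0(n) + 94/3·L_1(n) + 250/3·L_2(n).
Expanding and collecting terms gives h(n) = 3n^2 + 2n - 5/3.
Check: h(3) = 94/3. ✓

h(n) = 3n^2 + 2n - 5/3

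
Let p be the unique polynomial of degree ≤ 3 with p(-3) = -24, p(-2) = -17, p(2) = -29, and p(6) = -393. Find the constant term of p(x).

Write p(x) = ax^3 + bx^2 + cx + d. Substituting each data point gives a linear system:
  -27a + 9b - 3c + d = -24
  -8a + 4b - 2c + d = -17
  8a + 4b + 2c + d = -29
  216a + 36b + 6c + d = -393
Solving the system yields a = -1, b = -5, c = 1, d = -3.
So p(x) = -x^3 - 5x^2 + x - 3.
The constant term is -3.

-3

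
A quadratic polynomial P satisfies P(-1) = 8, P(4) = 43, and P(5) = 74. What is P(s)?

Write P(s) = as^2 + bs + c. Substituting each data point gives a linear system:
  a - b + c = 8
  16a + 4b + c = 43
  25a + 5b + c = 74
Solving the system yields a = 4, b = -5, c = -1.
So P(s) = 4s^2 - 5s - 1.
Check: P(5) = 74. ✓

P(s) = 4s^2 - 5s - 1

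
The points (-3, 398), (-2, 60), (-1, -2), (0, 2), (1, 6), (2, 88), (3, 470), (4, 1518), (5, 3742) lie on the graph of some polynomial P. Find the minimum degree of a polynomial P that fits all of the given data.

Forward differences of the values at u = -3, -2, -1, 0, 1, 2, 3, 4, 5:
  P  : 398  60  -2  2  6  88  470  1518  3742
  Δ  : -338  -62  4  4  82  382  1048  2224
  Δ^2: 276  66  0  78  300  666  1176
  Δ^3: -210  -66  78  222  366  510
  Δ^4: 144  144  144  144  144
  Δ^5: 0  0  0  0
  Δ^6: 0  0  0
  Δ^7: 0  0
  Δ^8: 0
The fourth differences are constant (144) and nonzero, while all higher differences vanish, so the minimal degree is 4.

4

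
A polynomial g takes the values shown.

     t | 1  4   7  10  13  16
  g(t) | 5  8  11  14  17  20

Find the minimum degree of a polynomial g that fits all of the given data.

Forward differences of the values at t = 1, 4, 7, 10, 13, 16:
  g  : 5  8  11  14  17  20
  Δ  : 3  3  3  3  3
  Δ^2: 0  0  0  0
  Δ^3: 0  0  0
  Δ^4: 0  0
  Δ^5: 0
The first differences are constant (3) and nonzero, while all higher differences vanish, so the minimal degree is 1.

1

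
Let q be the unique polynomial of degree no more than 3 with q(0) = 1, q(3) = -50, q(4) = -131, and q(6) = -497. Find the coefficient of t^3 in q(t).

-3

Write q(t) = at^3 + bt^2 + ct + d. Substituting each data point gives a linear system:
  d = 1
  27a + 9b + 3c + d = -50
  64a + 16b + 4c + d = -131
  216a + 36b + 6c + d = -497
Solving the system yields a = -3, b = 5, c = -5, d = 1.
So q(t) = -3t^3 + 5t^2 - 5t + 1.
The leading coefficient is -3.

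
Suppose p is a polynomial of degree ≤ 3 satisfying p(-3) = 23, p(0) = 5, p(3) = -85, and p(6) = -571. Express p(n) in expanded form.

p(n) = -2n^3 - 4n^2 + 5

Write p(n) = an^3 + bn^2 + cn + d. Substituting each data point gives a linear system:
  -27a + 9b - 3c + d = 23
  d = 5
  27a + 9b + 3c + d = -85
  216a + 36b + 6c + d = -571
Solving the system yields a = -2, b = -4, c = 0, d = 5.
So p(n) = -2n³ - 4n² + 5.
Check: p(3) = -85. ✓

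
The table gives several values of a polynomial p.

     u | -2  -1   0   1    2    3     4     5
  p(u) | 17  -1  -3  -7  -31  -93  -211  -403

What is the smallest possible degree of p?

Forward differences of the values at u = -2, -1, 0, 1, 2, 3, 4, 5:
  p  : 17  -1  -3  -7  -31  -93  -211  -403
  Δ  : -18  -2  -4  -24  -62  -118  -192
  Δ^2: 16  -2  -20  -38  -56  -74
  Δ^3: -18  -18  -18  -18  -18
  Δ^4: 0  0  0  0
  Δ^5: 0  0  0
  Δ^6: 0  0
  Δ^7: 0
The third differences are constant (-18) and nonzero, while all higher differences vanish, so the minimal degree is 3.

3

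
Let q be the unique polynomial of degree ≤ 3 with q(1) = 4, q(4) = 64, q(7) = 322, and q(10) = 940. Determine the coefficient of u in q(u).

4

Write q(u) = au^3 + bu^2 + cu + d. Substituting each data point gives a linear system:
  a + b + c + d = 4
  64a + 16b + 4c + d = 64
  343a + 49b + 7c + d = 322
  1000a + 100b + 10c + d = 940
Solving the system yields a = 1, b = -1, c = 4, d = 0.
So q(u) = u^3 - u^2 + 4u.
The coefficient of u is 4.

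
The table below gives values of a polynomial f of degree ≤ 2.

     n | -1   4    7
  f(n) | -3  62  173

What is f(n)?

f(n) = 3n^2 + 4n - 2

Write f(n) = an^2 + bn + c. Substituting each data point gives a linear system:
  a - b + c = -3
  16a + 4b + c = 62
  49a + 7b + c = 173
Solving the system yields a = 3, b = 4, c = -2.
So f(n) = 3n^2 + 4n - 2.
Check: f(-1) = -3. ✓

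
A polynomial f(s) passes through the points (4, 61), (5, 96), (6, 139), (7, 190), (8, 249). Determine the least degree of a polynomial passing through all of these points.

2

Forward differences of the values at s = 4, 5, 6, 7, 8:
  f  : 61  96  139  190  249
  Δ  : 35  43  51  59
  Δ^2: 8  8  8
  Δ^3: 0  0
  Δ^4: 0
The second differences are constant (8) and nonzero, while all higher differences vanish, so the minimal degree is 2.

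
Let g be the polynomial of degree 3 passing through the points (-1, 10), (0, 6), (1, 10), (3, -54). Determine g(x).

g(x) = -4x^3 + 4x^2 + 4x + 6

Write g(x) = ax^3 + bx^2 + cx + d. Substituting each data point gives a linear system:
  -a + b - c + d = 10
  d = 6
  a + b + c + d = 10
  27a + 9b + 3c + d = -54
Solving the system yields a = -4, b = 4, c = 4, d = 6.
So g(x) = -4x^3 + 4x^2 + 4x + 6.
Check: g(3) = -54. ✓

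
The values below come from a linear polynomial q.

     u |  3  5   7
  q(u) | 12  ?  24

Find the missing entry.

On equispaced nodes a degree-1 polynomial has vanishing second forward difference, so
  q(3) - 2·q(5) + q(7) = 0.
Substituting the known values and solving for q(5):
  -2·q(5) = -36
  q(5) = 18.

18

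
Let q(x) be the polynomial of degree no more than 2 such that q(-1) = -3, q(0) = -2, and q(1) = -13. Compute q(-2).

-16

Forward differences of the values at x = -1, 0, 1:
  q  : -3  -2  -13
  Δ  : 1  -11
  Δ^2: -12
The second differences are constant, confirming degree 2.
Interpolating (Newton forward form) and evaluating at x = -2 gives q(-2) = -16.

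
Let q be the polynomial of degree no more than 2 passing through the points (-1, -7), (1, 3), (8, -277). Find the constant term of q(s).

3

Write q(s) = as^2 + bs + c. Substituting each data point gives a linear system:
  a - b + c = -7
  a + b + c = 3
  64a + 8b + c = -277
Solving the system yields a = -5, b = 5, c = 3.
So q(s) = -5s^2 + 5s + 3.
The constant term is 3.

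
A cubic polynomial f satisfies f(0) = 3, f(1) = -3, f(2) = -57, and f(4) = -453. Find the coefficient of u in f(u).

6

Write f(u) = au^3 + bu^2 + cu + d. Substituting each data point gives a linear system:
  d = 3
  a + b + c + d = -3
  8a + 4b + 2c + d = -57
  64a + 16b + 4c + d = -453
Solving the system yields a = -6, b = -6, c = 6, d = 3.
So f(u) = -6u^3 - 6u^2 + 6u + 3.
The coefficient of u is 6.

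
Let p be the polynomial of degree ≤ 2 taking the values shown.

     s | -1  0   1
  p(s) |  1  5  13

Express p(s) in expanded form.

Using the Lagrange interpolation formula with nodes -1, 0, 1:
  L_0(s) = s(s - 1) / 2
  L_1(s) = (s + 1)(s - 1) / -1
  L_2(s) = (s + 1)s / 2
Then p(s) = 1·L_0(s) + 5·L_1(s) + 13·L_2(s).
Expanding and collecting terms gives p(s) = 2s² + 6s + 5.
Check: p(-1) = 1. ✓

p(s) = 2s^2 + 6s + 5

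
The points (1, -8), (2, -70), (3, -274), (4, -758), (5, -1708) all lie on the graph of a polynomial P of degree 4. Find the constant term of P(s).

Write P(s) = as^4 + bs^3 + cs^2 + ds + e. Substituting each data point gives a linear system:
  a + b + c + d + e = -8
  16a + 8b + 4c + 2d + e = -70
  81a + 27b + 9c + 3d + e = -274
  256a + 64b + 16c + 4d + e = -758
  625a + 125b + 25c + 5d + e = -1708
Solving the system yields a = -2, b = -3, c = -3, d = -2, e = 2.
So P(s) = -2s^4 - 3s^3 - 3s^2 - 2s + 2.
The constant term is 2.

2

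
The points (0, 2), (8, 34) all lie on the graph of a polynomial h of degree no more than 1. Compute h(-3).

-10

Using the Lagrange interpolation formula with nodes 0, 8:
  L_0(u) = (u - 8) / -8
  L_1(u) = u / 8
Then h(u) = 2·L_0(u) + 34·L_1(u).
Expanding and collecting terms gives h(u) = 4u + 2.
Evaluating at u = -3: h(-3) = -10.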